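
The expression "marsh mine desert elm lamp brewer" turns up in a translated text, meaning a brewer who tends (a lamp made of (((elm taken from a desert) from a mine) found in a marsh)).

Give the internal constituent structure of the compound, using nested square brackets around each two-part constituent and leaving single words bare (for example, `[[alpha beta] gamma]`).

[[[marsh [mine [desert elm]]] lamp] brewer]

Whole compound: head "brewer", modifier "marsh mine desert elm lamp".
"marsh mine desert elm lamp" → head "lamp", modifier "marsh mine desert elm".
"marsh mine desert elm" → head "elm" (specifically "mine desert elm"), modifier "marsh".
"mine desert elm" → head "elm" (specifically "desert elm"), modifier "mine".
"desert elm" → head "elm", modifier "desert".
Putting it together: [[[marsh [mine [desert elm]]] lamp] brewer].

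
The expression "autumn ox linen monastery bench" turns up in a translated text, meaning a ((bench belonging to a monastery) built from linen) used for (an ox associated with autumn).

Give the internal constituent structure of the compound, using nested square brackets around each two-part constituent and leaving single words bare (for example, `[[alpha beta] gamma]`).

[[autumn ox] [linen [monastery bench]]]

Whole compound: head "bench" (specifically "linen monastery bench"), modifier "autumn ox".
Within "autumn ox", the head is "ox" and the modifier is "autumn".
Within "linen monastery bench", the head is "bench" (specifically "monastery bench") and the modifier is "linen".
Within "monastery bench", the head is "bench" and the modifier is "monastery".
Putting it together: [[autumn ox] [linen [monastery bench]]].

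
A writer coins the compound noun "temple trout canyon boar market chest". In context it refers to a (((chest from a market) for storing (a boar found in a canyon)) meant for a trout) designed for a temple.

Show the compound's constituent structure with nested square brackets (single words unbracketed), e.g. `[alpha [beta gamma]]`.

Whole compound: head "chest" (specifically "trout canyon boar market chest"), modifier "temple".
"trout canyon boar market chest" → head "chest" (specifically "canyon boar market chest"), modifier "trout".
"canyon boar market chest" → head "chest" (specifically "market chest"), modifier "canyon boar".
"canyon boar" → head "boar", modifier "canyon".
"market chest" → head "chest", modifier "market".
Assembled: [temple [trout [[canyon boar] [market chest]]]].

[temple [trout [[canyon boar] [market chest]]]]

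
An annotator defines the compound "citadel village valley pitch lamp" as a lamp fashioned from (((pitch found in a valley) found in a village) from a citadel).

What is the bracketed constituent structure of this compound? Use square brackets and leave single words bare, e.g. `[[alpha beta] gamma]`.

Overall it is a kind of lamp; the modifier is "citadel village valley pitch".
Inside "citadel village valley pitch": head "pitch" (specifically "village valley pitch"), modifier "citadel".
Inside "village valley pitch": head "pitch" (specifically "valley pitch"), modifier "village".
Inside "valley pitch": head "pitch", modifier "valley".
Putting it together: [[citadel [village [valley pitch]]] lamp].

[[citadel [village [valley pitch]]] lamp]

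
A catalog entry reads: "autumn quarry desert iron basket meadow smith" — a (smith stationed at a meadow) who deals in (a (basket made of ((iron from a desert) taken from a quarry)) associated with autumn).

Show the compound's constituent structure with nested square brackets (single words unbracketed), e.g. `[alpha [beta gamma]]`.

[[autumn [[quarry [desert iron]] basket]] [meadow smith]]

Overall it is a kind of smith (specifically "meadow smith"); the modifier is "autumn quarry desert iron basket".
Inside "autumn quarry desert iron basket": head "basket" (specifically "quarry desert iron basket"), modifier "autumn".
Inside "quarry desert iron basket": head "basket", modifier "quarry desert iron".
Inside "quarry desert iron": head "iron" (specifically "desert iron"), modifier "quarry".
Inside "desert iron": head "iron", modifier "desert".
Inside "meadow smith": head "smith", modifier "meadow".
Putting it together: [[autumn [[quarry [desert iron]] basket]] [meadow smith]].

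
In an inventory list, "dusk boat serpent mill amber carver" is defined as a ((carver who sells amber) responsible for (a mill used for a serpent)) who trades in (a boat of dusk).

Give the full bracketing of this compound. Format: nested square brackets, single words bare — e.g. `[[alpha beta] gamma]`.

[[dusk boat] [[serpent mill] [amber carver]]]

Overall it is a kind of carver (specifically "serpent mill amber carver"); the modifier is "dusk boat".
Inside "dusk boat": head "boat", modifier "dusk".
Inside "serpent mill amber carver": head "carver" (specifically "amber carver"), modifier "serpent mill".
Inside "serpent mill": head "mill", modifier "serpent".
Inside "amber carver": head "carver", modifier "amber".
So the structure is [[dusk boat] [[serpent mill] [amber carver]]].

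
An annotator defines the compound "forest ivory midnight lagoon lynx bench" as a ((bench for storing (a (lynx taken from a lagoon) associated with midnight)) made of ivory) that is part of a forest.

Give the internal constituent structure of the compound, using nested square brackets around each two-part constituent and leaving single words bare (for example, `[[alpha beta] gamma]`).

The outermost head in the paraphrase is "bench" (specifically "ivory midnight lagoon lynx bench"), modified by "forest".
Within "ivory midnight lagoon lynx bench", the head is "bench" (specifically "midnight lagoon lynx bench") and the modifier is "ivory".
Within "midnight lagoon lynx bench", the head is "bench" and the modifier is "midnight lagoon lynx".
Within "midnight lagoon lynx", the head is "lynx" (specifically "lagoon lynx") and the modifier is "midnight".
Within "lagoon lynx", the head is "lynx" and the modifier is "lagoon".
Putting it together: [forest [ivory [[midnight [lagoon lynx]] bench]]].

[forest [ivory [[midnight [lagoon lynx]] bench]]]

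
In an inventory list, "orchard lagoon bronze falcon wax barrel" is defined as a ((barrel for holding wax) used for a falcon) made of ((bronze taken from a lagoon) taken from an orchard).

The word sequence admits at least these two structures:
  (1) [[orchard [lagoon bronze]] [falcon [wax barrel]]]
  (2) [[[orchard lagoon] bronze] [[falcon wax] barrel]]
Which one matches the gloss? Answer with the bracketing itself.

The paraphrase's head is the "barrel" part ("falcon wax barrel"); its modifier is "orchard lagoon bronze".
That top-level split, carried through the inner groups, gives [[orchard [lagoon bronze]] [falcon [wax barrel]]].

[[orchard [lagoon bronze]] [falcon [wax barrel]]]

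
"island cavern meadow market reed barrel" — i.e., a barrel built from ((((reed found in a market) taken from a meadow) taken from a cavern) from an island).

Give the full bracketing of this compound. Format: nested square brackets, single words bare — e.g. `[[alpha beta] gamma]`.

[[island [cavern [meadow [market reed]]]] barrel]

Whole compound: head "barrel", modifier "island cavern meadow market reed".
Inside "island cavern meadow market reed": head "reed" (specifically "cavern meadow market reed"), modifier "island".
Inside "cavern meadow market reed": head "reed" (specifically "meadow market reed"), modifier "cavern".
Inside "meadow market reed": head "reed" (specifically "market reed"), modifier "meadow".
Inside "market reed": head "reed", modifier "market".
Assembled: [[island [cavern [meadow [market reed]]]] barrel].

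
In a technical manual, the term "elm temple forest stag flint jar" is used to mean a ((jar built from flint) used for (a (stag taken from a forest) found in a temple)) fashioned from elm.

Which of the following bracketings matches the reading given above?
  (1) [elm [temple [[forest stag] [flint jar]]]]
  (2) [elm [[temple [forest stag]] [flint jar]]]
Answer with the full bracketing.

[elm [[temple [forest stag]] [flint jar]]]

The paraphrase's head is the "jar" part ("temple forest stag flint jar"); its modifier is "elm".
That top-level split, carried through the inner groups, gives [elm [[temple [forest stag]] [flint jar]]].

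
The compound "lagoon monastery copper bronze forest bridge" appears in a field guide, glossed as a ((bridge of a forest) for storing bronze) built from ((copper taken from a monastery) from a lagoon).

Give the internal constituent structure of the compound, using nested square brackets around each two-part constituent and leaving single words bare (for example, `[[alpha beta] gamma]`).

Overall it is a kind of bridge (specifically "bronze forest bridge"); the modifier is "lagoon monastery copper".
"lagoon monastery copper" → head "copper" (specifically "monastery copper"), modifier "lagoon".
"monastery copper" → head "copper", modifier "monastery".
"bronze forest bridge" → head "bridge" (specifically "forest bridge"), modifier "bronze".
"forest bridge" → head "bridge", modifier "forest".
Putting it together: [[lagoon [monastery copper]] [bronze [forest bridge]]].

[[lagoon [monastery copper]] [bronze [forest bridge]]]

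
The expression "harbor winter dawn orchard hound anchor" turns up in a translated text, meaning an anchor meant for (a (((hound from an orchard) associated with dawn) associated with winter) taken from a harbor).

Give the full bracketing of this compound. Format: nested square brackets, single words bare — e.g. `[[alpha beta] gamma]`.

[[harbor [winter [dawn [orchard hound]]]] anchor]

At the top level: head "anchor"; modifier "harbor winter dawn orchard hound".
"harbor winter dawn orchard hound" → head "hound" (specifically "winter dawn orchard hound"), modifier "harbor".
"winter dawn orchard hound" → head "hound" (specifically "dawn orchard hound"), modifier "winter".
"dawn orchard hound" → head "hound" (specifically "orchard hound"), modifier "dawn".
"orchard hound" → head "hound", modifier "orchard".
Putting it together: [[harbor [winter [dawn [orchard hound]]]] anchor].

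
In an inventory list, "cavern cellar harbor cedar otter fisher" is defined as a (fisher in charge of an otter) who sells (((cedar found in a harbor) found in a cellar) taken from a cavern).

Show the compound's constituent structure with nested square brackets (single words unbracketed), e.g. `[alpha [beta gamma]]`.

The outermost head in the paraphrase is "fisher" (specifically "otter fisher"), modified by "cavern cellar harbor cedar".
Inside "cavern cellar harbor cedar": head "cedar" (specifically "cellar harbor cedar"), modifier "cavern".
Inside "cellar harbor cedar": head "cedar" (specifically "harbor cedar"), modifier "cellar".
Inside "harbor cedar": head "cedar", modifier "harbor".
Inside "otter fisher": head "fisher", modifier "otter".
Putting it together: [[cavern [cellar [harbor cedar]]] [otter fisher]].

[[cavern [cellar [harbor cedar]]] [otter fisher]]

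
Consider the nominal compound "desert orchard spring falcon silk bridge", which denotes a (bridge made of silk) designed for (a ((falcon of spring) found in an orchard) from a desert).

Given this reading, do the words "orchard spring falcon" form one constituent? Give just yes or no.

The paraphrase groups the words so that "orchard spring falcon" is one unit: it corresponds to a single parenthesized sub-phrase.
The full structure is [[desert [orchard [spring falcon]]] [silk bridge]], in which [orchard spring falcon] is a constituent.

yes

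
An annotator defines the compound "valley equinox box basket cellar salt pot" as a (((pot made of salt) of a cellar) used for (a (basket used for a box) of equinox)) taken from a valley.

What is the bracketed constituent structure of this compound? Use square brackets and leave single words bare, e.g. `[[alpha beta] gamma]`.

[valley [[equinox [box basket]] [cellar [salt pot]]]]

The outermost head in the paraphrase is "pot" (specifically "equinox box basket cellar salt pot"), modified by "valley".
"equinox box basket cellar salt pot" → head "pot" (specifically "cellar salt pot"), modifier "equinox box basket".
"equinox box basket" → head "basket" (specifically "box basket"), modifier "equinox".
"box basket" → head "basket", modifier "box".
"cellar salt pot" → head "pot" (specifically "salt pot"), modifier "cellar".
"salt pot" → head "pot", modifier "salt".
So the structure is [valley [[equinox [box basket]] [cellar [salt pot]]]].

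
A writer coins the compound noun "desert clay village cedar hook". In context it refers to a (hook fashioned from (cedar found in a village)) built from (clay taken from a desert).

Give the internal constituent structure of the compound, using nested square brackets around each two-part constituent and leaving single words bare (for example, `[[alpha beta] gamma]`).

[[desert clay] [[village cedar] hook]]

Overall it is a kind of hook (specifically "village cedar hook"); the modifier is "desert clay".
"desert clay" → head "clay", modifier "desert".
"village cedar hook" → head "hook", modifier "village cedar".
"village cedar" → head "cedar", modifier "village".
So the structure is [[desert clay] [[village cedar] hook]].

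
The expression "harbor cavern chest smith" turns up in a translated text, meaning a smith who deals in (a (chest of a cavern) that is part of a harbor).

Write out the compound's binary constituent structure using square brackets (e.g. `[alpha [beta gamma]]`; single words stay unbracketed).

[[harbor [cavern chest]] smith]

At the top level: head "smith"; modifier "harbor cavern chest".
Within "harbor cavern chest", the head is "chest" (specifically "cavern chest") and the modifier is "harbor".
Within "cavern chest", the head is "chest" and the modifier is "cavern".
So the structure is [[harbor [cavern chest]] smith].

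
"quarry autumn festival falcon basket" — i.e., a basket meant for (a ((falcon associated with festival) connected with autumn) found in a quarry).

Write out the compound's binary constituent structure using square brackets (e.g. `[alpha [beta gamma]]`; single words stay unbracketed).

[[quarry [autumn [festival falcon]]] basket]

Whole compound: head "basket", modifier "quarry autumn festival falcon".
"quarry autumn festival falcon" → head "falcon" (specifically "autumn festival falcon"), modifier "quarry".
"autumn festival falcon" → head "falcon" (specifically "festival falcon"), modifier "autumn".
"festival falcon" → head "falcon", modifier "festival".
Putting it together: [[quarry [autumn [festival falcon]]] basket].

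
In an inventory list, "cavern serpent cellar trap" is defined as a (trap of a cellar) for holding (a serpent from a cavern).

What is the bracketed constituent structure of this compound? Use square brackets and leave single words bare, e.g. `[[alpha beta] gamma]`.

[[cavern serpent] [cellar trap]]

At the top level: head "trap" (specifically "cellar trap"); modifier "cavern serpent".
Within "cavern serpent", the head is "serpent" and the modifier is "cavern".
Within "cellar trap", the head is "trap" and the modifier is "cellar".
So the structure is [[cavern serpent] [cellar trap]].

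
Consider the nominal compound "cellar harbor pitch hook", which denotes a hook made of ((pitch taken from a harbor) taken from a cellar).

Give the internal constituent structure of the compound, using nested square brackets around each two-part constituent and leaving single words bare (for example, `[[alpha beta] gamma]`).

[[cellar [harbor pitch]] hook]

Whole compound: head "hook", modifier "cellar harbor pitch".
Inside "cellar harbor pitch": head "pitch" (specifically "harbor pitch"), modifier "cellar".
Inside "harbor pitch": head "pitch", modifier "harbor".
So the structure is [[cellar [harbor pitch]] hook].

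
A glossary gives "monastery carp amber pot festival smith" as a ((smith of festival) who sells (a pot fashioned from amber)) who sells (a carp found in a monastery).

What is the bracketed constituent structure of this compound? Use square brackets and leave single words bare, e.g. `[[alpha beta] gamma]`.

[[monastery carp] [[amber pot] [festival smith]]]

Whole compound: head "smith" (specifically "amber pot festival smith"), modifier "monastery carp".
"monastery carp" → head "carp", modifier "monastery".
"amber pot festival smith" → head "smith" (specifically "festival smith"), modifier "amber pot".
"amber pot" → head "pot", modifier "amber".
"festival smith" → head "smith", modifier "festival".
So the structure is [[monastery carp] [[amber pot] [festival smith]]].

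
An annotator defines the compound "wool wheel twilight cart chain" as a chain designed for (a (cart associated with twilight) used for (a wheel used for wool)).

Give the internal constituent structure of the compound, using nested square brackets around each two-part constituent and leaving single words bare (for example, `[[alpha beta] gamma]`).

Overall it is a kind of chain; the modifier is "wool wheel twilight cart".
Within "wool wheel twilight cart", the head is "cart" (specifically "twilight cart") and the modifier is "wool wheel".
Within "wool wheel", the head is "wheel" and the modifier is "wool".
Within "twilight cart", the head is "cart" and the modifier is "twilight".
Putting it together: [[[wool wheel] [twilight cart]] chain].

[[[wool wheel] [twilight cart]] chain]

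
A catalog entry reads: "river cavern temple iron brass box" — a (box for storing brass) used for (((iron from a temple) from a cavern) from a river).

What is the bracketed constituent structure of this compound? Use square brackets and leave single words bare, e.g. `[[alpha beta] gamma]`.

[[river [cavern [temple iron]]] [brass box]]

Overall it is a kind of box (specifically "brass box"); the modifier is "river cavern temple iron".
Inside "river cavern temple iron": head "iron" (specifically "cavern temple iron"), modifier "river".
Inside "cavern temple iron": head "iron" (specifically "temple iron"), modifier "cavern".
Inside "temple iron": head "iron", modifier "temple".
Inside "brass box": head "box", modifier "brass".
Assembled: [[river [cavern [temple iron]]] [brass box]].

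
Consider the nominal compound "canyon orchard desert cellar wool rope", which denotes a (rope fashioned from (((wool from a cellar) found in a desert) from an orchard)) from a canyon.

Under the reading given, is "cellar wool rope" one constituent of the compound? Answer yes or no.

no

The top-level split is [canyon] [orchard desert cellar wool rope]; the full structure is [canyon [[orchard [desert [cellar wool]]] rope]].
"cellar wool rope" straddles a constituent boundary, so it is not a single unit.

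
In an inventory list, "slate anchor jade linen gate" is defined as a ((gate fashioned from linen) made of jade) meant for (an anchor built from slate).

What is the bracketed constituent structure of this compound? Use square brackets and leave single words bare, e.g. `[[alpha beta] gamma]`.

The outermost head in the paraphrase is "gate" (specifically "jade linen gate"), modified by "slate anchor".
Within "slate anchor", the head is "anchor" and the modifier is "slate".
Within "jade linen gate", the head is "gate" (specifically "linen gate") and the modifier is "jade".
Within "linen gate", the head is "gate" and the modifier is "linen".
Putting it together: [[slate anchor] [jade [linen gate]]].

[[slate anchor] [jade [linen gate]]]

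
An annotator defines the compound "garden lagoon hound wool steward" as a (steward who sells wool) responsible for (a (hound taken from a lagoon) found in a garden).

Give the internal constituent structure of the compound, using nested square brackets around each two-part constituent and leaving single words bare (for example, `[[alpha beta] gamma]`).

[[garden [lagoon hound]] [wool steward]]

Overall it is a kind of steward (specifically "wool steward"); the modifier is "garden lagoon hound".
Inside "garden lagoon hound": head "hound" (specifically "lagoon hound"), modifier "garden".
Inside "lagoon hound": head "hound", modifier "lagoon".
Inside "wool steward": head "steward", modifier "wool".
So the structure is [[garden [lagoon hound]] [wool steward]].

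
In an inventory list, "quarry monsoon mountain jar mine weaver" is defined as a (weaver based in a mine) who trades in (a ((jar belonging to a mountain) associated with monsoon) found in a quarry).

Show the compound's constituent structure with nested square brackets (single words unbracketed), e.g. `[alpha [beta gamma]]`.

Overall it is a kind of weaver (specifically "mine weaver"); the modifier is "quarry monsoon mountain jar".
"quarry monsoon mountain jar" → head "jar" (specifically "monsoon mountain jar"), modifier "quarry".
"monsoon mountain jar" → head "jar" (specifically "mountain jar"), modifier "monsoon".
"mountain jar" → head "jar", modifier "mountain".
"mine weaver" → head "weaver", modifier "mine".
Assembled: [[quarry [monsoon [mountain jar]]] [mine weaver]].

[[quarry [monsoon [mountain jar]]] [mine weaver]]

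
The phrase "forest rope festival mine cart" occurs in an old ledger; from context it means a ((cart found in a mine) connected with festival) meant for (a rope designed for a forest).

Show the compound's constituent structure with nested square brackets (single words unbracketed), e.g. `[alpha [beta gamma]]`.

[[forest rope] [festival [mine cart]]]

The outermost head in the paraphrase is "cart" (specifically "festival mine cart"), modified by "forest rope".
"forest rope" → head "rope", modifier "forest".
"festival mine cart" → head "cart" (specifically "mine cart"), modifier "festival".
"mine cart" → head "cart", modifier "mine".
Putting it together: [[forest rope] [festival [mine cart]]].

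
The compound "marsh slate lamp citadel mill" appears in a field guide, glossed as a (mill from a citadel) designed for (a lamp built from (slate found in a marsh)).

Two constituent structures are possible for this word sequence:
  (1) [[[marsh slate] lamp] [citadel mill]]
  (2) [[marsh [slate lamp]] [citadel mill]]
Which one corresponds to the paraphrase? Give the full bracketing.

[[[marsh slate] lamp] [citadel mill]]

The paraphrase's head is the "mill" part ("citadel mill"); its modifier is "marsh slate lamp".
That top-level split, carried through the inner groups, gives [[[marsh slate] lamp] [citadel mill]].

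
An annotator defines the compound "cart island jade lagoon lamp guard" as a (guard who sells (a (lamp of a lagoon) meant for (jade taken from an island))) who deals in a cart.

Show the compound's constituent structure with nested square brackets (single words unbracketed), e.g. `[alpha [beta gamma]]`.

[cart [[[island jade] [lagoon lamp]] guard]]

Whole compound: head "guard" (specifically "island jade lagoon lamp guard"), modifier "cart".
"island jade lagoon lamp guard" → head "guard", modifier "island jade lagoon lamp".
"island jade lagoon lamp" → head "lamp" (specifically "lagoon lamp"), modifier "island jade".
"island jade" → head "jade", modifier "island".
"lagoon lamp" → head "lamp", modifier "lagoon".
Assembled: [cart [[[island jade] [lagoon lamp]] guard]].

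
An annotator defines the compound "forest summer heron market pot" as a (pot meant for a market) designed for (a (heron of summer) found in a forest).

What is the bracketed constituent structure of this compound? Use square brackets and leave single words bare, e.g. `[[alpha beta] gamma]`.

[[forest [summer heron]] [market pot]]

The outermost head in the paraphrase is "pot" (specifically "market pot"), modified by "forest summer heron".
"forest summer heron" → head "heron" (specifically "summer heron"), modifier "forest".
"summer heron" → head "heron", modifier "summer".
"market pot" → head "pot", modifier "market".
So the structure is [[forest [summer heron]] [market pot]].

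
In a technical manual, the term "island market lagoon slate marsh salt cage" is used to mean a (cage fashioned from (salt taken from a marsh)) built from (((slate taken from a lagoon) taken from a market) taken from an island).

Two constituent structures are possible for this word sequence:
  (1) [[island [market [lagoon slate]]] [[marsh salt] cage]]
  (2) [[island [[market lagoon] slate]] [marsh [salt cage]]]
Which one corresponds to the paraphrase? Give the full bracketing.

[[island [market [lagoon slate]]] [[marsh salt] cage]]

The paraphrase's head is the "cage" part ("marsh salt cage"); its modifier is "island market lagoon slate".
That top-level split, carried through the inner groups, gives [[island [market [lagoon slate]]] [[marsh salt] cage]].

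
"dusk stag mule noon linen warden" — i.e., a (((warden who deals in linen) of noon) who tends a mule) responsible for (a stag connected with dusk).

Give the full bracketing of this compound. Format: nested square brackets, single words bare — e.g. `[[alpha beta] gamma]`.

The outermost head in the paraphrase is "warden" (specifically "mule noon linen warden"), modified by "dusk stag".
Within "dusk stag", the head is "stag" and the modifier is "dusk".
Within "mule noon linen warden", the head is "warden" (specifically "noon linen warden") and the modifier is "mule".
Within "noon linen warden", the head is "warden" (specifically "linen warden") and the modifier is "noon".
Within "linen warden", the head is "warden" and the modifier is "linen".
So the structure is [[dusk stag] [mule [noon [linen warden]]]].

[[dusk stag] [mule [noon [linen warden]]]]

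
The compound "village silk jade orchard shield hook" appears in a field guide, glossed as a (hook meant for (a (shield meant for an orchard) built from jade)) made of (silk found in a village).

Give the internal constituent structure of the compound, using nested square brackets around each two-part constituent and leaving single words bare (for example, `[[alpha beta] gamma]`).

The outermost head in the paraphrase is "hook" (specifically "jade orchard shield hook"), modified by "village silk".
Inside "village silk": head "silk", modifier "village".
Inside "jade orchard shield hook": head "hook", modifier "jade orchard shield".
Inside "jade orchard shield": head "shield" (specifically "orchard shield"), modifier "jade".
Inside "orchard shield": head "shield", modifier "orchard".
So the structure is [[village silk] [[jade [orchard shield]] hook]].

[[village silk] [[jade [orchard shield]] hook]]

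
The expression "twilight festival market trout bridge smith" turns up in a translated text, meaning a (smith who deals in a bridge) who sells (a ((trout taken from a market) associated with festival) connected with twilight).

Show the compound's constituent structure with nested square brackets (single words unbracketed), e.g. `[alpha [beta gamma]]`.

Overall it is a kind of smith (specifically "bridge smith"); the modifier is "twilight festival market trout".
"twilight festival market trout" → head "trout" (specifically "festival market trout"), modifier "twilight".
"festival market trout" → head "trout" (specifically "market trout"), modifier "festival".
"market trout" → head "trout", modifier "market".
"bridge smith" → head "smith", modifier "bridge".
Assembled: [[twilight [festival [market trout]]] [bridge smith]].

[[twilight [festival [market trout]]] [bridge smith]]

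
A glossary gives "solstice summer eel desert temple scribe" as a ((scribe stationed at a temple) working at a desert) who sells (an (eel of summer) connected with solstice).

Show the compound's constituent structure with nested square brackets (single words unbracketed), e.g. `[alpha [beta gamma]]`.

At the top level: head "scribe" (specifically "desert temple scribe"); modifier "solstice summer eel".
Inside "solstice summer eel": head "eel" (specifically "summer eel"), modifier "solstice".
Inside "summer eel": head "eel", modifier "summer".
Inside "desert temple scribe": head "scribe" (specifically "temple scribe"), modifier "desert".
Inside "temple scribe": head "scribe", modifier "temple".
So the structure is [[solstice [summer eel]] [desert [temple scribe]]].

[[solstice [summer eel]] [desert [temple scribe]]]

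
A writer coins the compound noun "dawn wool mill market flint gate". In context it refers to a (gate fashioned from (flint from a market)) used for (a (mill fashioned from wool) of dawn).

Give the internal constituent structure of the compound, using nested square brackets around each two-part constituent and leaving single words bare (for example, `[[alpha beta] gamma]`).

[[dawn [wool mill]] [[market flint] gate]]

Whole compound: head "gate" (specifically "market flint gate"), modifier "dawn wool mill".
Inside "dawn wool mill": head "mill" (specifically "wool mill"), modifier "dawn".
Inside "wool mill": head "mill", modifier "wool".
Inside "market flint gate": head "gate", modifier "market flint".
Inside "market flint": head "flint", modifier "market".
Putting it together: [[dawn [wool mill]] [[market flint] gate]].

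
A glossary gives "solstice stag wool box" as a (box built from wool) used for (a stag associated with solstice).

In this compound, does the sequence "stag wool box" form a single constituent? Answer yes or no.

The top-level split is [solstice stag] [wool box]; the full structure is [[solstice stag] [wool box]].
"stag wool box" straddles a constituent boundary, so it is not a single unit.

no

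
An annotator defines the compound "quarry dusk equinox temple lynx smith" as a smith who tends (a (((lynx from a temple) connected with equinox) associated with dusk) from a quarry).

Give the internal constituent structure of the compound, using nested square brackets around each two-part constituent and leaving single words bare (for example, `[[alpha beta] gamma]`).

Whole compound: head "smith", modifier "quarry dusk equinox temple lynx".
Within "quarry dusk equinox temple lynx", the head is "lynx" (specifically "dusk equinox temple lynx") and the modifier is "quarry".
Within "dusk equinox temple lynx", the head is "lynx" (specifically "equinox temple lynx") and the modifier is "dusk".
Within "equinox temple lynx", the head is "lynx" (specifically "temple lynx") and the modifier is "equinox".
Within "temple lynx", the head is "lynx" and the modifier is "temple".
So the structure is [[quarry [dusk [equinox [temple lynx]]]] smith].

[[quarry [dusk [equinox [temple lynx]]]] smith]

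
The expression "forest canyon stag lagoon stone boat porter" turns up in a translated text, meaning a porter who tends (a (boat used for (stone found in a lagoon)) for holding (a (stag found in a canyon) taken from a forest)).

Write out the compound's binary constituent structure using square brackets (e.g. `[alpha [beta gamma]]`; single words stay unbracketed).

[[[forest [canyon stag]] [[lagoon stone] boat]] porter]

At the top level: head "porter"; modifier "forest canyon stag lagoon stone boat".
Inside "forest canyon stag lagoon stone boat": head "boat" (specifically "lagoon stone boat"), modifier "forest canyon stag".
Inside "forest canyon stag": head "stag" (specifically "canyon stag"), modifier "forest".
Inside "canyon stag": head "stag", modifier "canyon".
Inside "lagoon stone boat": head "boat", modifier "lagoon stone".
Inside "lagoon stone": head "stone", modifier "lagoon".
Putting it together: [[[forest [canyon stag]] [[lagoon stone] boat]] porter].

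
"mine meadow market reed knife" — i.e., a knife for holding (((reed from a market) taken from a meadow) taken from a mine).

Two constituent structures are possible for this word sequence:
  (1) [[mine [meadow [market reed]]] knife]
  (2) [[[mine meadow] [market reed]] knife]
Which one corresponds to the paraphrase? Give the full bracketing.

The paraphrase's head is the "knife" part ("knife"); its modifier is "mine meadow market reed".
That top-level split, carried through the inner groups, gives [[mine [meadow [market reed]]] knife].

[[mine [meadow [market reed]]] knife]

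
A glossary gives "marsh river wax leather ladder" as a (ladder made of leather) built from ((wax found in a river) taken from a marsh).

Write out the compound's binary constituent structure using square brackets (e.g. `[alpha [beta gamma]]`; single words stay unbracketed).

[[marsh [river wax]] [leather ladder]]

Overall it is a kind of ladder (specifically "leather ladder"); the modifier is "marsh river wax".
"marsh river wax" → head "wax" (specifically "river wax"), modifier "marsh".
"river wax" → head "wax", modifier "river".
"leather ladder" → head "ladder", modifier "leather".
Putting it together: [[marsh [river wax]] [leather ladder]].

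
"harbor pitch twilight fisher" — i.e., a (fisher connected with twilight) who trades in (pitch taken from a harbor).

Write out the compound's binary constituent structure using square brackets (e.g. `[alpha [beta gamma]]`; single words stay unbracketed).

[[harbor pitch] [twilight fisher]]

At the top level: head "fisher" (specifically "twilight fisher"); modifier "harbor pitch".
Within "harbor pitch", the head is "pitch" and the modifier is "harbor".
Within "twilight fisher", the head is "fisher" and the modifier is "twilight".
Putting it together: [[harbor pitch] [twilight fisher]].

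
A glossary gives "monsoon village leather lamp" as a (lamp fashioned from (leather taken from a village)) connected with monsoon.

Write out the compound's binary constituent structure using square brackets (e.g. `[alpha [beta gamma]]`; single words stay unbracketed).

[monsoon [[village leather] lamp]]

At the top level: head "lamp" (specifically "village leather lamp"); modifier "monsoon".
"village leather lamp" → head "lamp", modifier "village leather".
"village leather" → head "leather", modifier "village".
Putting it together: [monsoon [[village leather] lamp]].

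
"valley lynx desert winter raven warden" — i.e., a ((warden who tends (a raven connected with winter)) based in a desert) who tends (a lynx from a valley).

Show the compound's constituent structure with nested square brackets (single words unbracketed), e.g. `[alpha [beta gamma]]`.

[[valley lynx] [desert [[winter raven] warden]]]

The outermost head in the paraphrase is "warden" (specifically "desert winter raven warden"), modified by "valley lynx".
Inside "valley lynx": head "lynx", modifier "valley".
Inside "desert winter raven warden": head "warden" (specifically "winter raven warden"), modifier "desert".
Inside "winter raven warden": head "warden", modifier "winter raven".
Inside "winter raven": head "raven", modifier "winter".
Putting it together: [[valley lynx] [desert [[winter raven] warden]]].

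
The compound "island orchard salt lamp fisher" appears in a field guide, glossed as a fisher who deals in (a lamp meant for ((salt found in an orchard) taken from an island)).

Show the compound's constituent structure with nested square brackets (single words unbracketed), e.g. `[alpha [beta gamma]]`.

At the top level: head "fisher"; modifier "island orchard salt lamp".
Within "island orchard salt lamp", the head is "lamp" and the modifier is "island orchard salt".
Within "island orchard salt", the head is "salt" (specifically "orchard salt") and the modifier is "island".
Within "orchard salt", the head is "salt" and the modifier is "orchard".
Assembled: [[[island [orchard salt]] lamp] fisher].

[[[island [orchard salt]] lamp] fisher]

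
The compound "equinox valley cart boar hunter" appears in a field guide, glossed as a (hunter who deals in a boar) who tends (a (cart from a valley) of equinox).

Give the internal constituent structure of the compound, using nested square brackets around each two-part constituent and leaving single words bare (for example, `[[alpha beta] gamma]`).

[[equinox [valley cart]] [boar hunter]]

Whole compound: head "hunter" (specifically "boar hunter"), modifier "equinox valley cart".
Inside "equinox valley cart": head "cart" (specifically "valley cart"), modifier "equinox".
Inside "valley cart": head "cart", modifier "valley".
Inside "boar hunter": head "hunter", modifier "boar".
Putting it together: [[equinox [valley cart]] [boar hunter]].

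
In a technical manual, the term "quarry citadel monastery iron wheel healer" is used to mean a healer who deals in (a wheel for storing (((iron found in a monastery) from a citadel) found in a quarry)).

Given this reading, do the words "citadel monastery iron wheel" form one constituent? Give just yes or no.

no

The top-level split is [quarry citadel monastery iron wheel] [healer]; the full structure is [[[quarry [citadel [monastery iron]]] wheel] healer].
"citadel monastery iron wheel" straddles a constituent boundary, so it is not a single unit.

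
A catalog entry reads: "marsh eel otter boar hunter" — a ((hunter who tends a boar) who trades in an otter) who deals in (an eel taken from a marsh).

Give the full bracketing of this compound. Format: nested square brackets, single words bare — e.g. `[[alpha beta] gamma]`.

The outermost head in the paraphrase is "hunter" (specifically "otter boar hunter"), modified by "marsh eel".
Within "marsh eel", the head is "eel" and the modifier is "marsh".
Within "otter boar hunter", the head is "hunter" (specifically "boar hunter") and the modifier is "otter".
Within "boar hunter", the head is "hunter" and the modifier is "boar".
So the structure is [[marsh eel] [otter [boar hunter]]].

[[marsh eel] [otter [boar hunter]]]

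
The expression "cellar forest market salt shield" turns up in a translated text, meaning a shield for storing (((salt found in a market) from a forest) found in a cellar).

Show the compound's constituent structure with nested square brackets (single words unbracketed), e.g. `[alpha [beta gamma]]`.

Overall it is a kind of shield; the modifier is "cellar forest market salt".
Within "cellar forest market salt", the head is "salt" (specifically "forest market salt") and the modifier is "cellar".
Within "forest market salt", the head is "salt" (specifically "market salt") and the modifier is "forest".
Within "market salt", the head is "salt" and the modifier is "market".
Putting it together: [[cellar [forest [market salt]]] shield].

[[cellar [forest [market salt]]] shield]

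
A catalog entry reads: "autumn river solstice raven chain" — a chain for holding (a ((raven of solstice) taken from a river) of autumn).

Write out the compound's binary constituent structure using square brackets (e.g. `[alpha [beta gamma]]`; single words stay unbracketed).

[[autumn [river [solstice raven]]] chain]

The outermost head in the paraphrase is "chain", modified by "autumn river solstice raven".
Inside "autumn river solstice raven": head "raven" (specifically "river solstice raven"), modifier "autumn".
Inside "river solstice raven": head "raven" (specifically "solstice raven"), modifier "river".
Inside "solstice raven": head "raven", modifier "solstice".
Assembled: [[autumn [river [solstice raven]]] chain].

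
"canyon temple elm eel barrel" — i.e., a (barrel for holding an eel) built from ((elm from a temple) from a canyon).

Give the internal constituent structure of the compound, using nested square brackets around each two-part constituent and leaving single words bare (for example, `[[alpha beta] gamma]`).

[[canyon [temple elm]] [eel barrel]]

The outermost head in the paraphrase is "barrel" (specifically "eel barrel"), modified by "canyon temple elm".
"canyon temple elm" → head "elm" (specifically "temple elm"), modifier "canyon".
"temple elm" → head "elm", modifier "temple".
"eel barrel" → head "barrel", modifier "eel".
Putting it together: [[canyon [temple elm]] [eel barrel]].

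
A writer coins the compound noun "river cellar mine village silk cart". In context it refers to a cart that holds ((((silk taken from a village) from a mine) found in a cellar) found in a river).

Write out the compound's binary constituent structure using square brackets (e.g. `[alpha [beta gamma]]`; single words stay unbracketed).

[[river [cellar [mine [village silk]]]] cart]

Whole compound: head "cart", modifier "river cellar mine village silk".
Within "river cellar mine village silk", the head is "silk" (specifically "cellar mine village silk") and the modifier is "river".
Within "cellar mine village silk", the head is "silk" (specifically "mine village silk") and the modifier is "cellar".
Within "mine village silk", the head is "silk" (specifically "village silk") and the modifier is "mine".
Within "village silk", the head is "silk" and the modifier is "village".
Putting it together: [[river [cellar [mine [village silk]]]] cart].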